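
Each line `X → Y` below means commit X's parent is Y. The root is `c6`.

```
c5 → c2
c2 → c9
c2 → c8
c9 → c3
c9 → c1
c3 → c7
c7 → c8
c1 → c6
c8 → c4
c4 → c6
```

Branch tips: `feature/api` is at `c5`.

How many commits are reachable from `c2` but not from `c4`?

6

Reachable from c2: {c1, c2, c3, c4, c6, c7, c8, c9}.
Reachable from c4: {c4, c6}.
In c2's history but not c4's: {c1, c2, c3, c7, c8, c9} — 6 commits.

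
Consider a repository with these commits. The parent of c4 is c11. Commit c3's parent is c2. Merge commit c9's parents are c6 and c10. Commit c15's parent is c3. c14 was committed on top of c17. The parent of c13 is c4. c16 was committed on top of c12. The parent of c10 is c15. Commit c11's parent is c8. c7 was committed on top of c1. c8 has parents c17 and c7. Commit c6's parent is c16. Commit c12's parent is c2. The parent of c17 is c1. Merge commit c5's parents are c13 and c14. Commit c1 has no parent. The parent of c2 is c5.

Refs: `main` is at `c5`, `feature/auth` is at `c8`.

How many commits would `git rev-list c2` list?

10

Walking parent pointers from c2: reachable set = {c1, c11, c13, c14, c17, c2, c4, c5, c7, c8}.
That is 10 commits.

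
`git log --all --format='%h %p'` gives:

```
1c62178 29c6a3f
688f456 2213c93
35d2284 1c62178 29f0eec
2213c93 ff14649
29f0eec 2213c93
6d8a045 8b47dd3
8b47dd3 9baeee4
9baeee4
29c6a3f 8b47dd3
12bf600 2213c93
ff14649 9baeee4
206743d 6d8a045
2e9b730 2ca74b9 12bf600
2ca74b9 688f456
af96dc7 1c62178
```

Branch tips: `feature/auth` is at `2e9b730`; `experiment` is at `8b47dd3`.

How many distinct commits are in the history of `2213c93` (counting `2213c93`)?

3

Walking parent pointers from 2213c93: reachable set = {2213c93, 9baeee4, ff14649}.
That is 3 commits.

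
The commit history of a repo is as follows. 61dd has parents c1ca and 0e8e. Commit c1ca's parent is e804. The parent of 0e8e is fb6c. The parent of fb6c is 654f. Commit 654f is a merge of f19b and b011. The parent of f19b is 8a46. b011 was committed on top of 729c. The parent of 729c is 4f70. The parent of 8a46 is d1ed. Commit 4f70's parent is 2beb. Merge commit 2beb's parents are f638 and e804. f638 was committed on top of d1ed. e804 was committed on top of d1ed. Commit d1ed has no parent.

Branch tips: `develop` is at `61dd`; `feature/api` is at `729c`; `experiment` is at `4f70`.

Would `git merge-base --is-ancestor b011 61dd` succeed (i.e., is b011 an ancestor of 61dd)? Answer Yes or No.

Yes

Ancestors of 61dd (commits reachable by following parents): {0e8e, 2beb, 4f70, 61dd, 654f, 729c, 8a46, b011, c1ca, d1ed, e804, f19b, f638, fb6c}.
b011 is in that set, so it is an ancestor of 61dd.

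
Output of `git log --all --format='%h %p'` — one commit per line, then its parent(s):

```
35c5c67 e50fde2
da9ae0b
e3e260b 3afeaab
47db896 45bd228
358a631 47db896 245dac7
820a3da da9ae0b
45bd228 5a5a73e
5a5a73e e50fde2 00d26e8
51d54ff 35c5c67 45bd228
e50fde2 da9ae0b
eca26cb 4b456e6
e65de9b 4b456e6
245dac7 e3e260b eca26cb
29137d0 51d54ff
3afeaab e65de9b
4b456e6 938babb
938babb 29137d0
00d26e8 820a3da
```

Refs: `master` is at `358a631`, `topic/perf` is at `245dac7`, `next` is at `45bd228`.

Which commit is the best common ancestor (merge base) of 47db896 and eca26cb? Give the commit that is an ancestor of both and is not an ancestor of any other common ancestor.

Ancestors of 47db896: {00d26e8, 45bd228, 47db896, 5a5a73e, 820a3da, da9ae0b, e50fde2}.
Ancestors of eca26cb: {00d26e8, 29137d0, 35c5c67, 45bd228, 4b456e6, 51d54ff, 5a5a73e, 820a3da, 938babb, da9ae0b, e50fde2, eca26cb}.
Common ancestors: {00d26e8, 45bd228, 5a5a73e, 820a3da, da9ae0b, e50fde2}.
Among these, 45bd228 is not an ancestor of any other common ancestor — it is the merge base.

45bd228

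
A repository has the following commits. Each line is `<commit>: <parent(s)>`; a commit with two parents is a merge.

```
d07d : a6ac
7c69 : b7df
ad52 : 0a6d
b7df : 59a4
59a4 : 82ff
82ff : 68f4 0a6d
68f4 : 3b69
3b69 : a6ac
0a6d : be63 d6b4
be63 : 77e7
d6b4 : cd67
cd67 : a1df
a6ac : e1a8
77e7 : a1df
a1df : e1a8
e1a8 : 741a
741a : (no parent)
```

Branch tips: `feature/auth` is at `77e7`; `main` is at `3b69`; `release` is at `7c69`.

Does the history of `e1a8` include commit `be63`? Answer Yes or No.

Ancestors of e1a8: {741a, e1a8}.
be63 is not in that set, so it is not an ancestor of e1a8.

No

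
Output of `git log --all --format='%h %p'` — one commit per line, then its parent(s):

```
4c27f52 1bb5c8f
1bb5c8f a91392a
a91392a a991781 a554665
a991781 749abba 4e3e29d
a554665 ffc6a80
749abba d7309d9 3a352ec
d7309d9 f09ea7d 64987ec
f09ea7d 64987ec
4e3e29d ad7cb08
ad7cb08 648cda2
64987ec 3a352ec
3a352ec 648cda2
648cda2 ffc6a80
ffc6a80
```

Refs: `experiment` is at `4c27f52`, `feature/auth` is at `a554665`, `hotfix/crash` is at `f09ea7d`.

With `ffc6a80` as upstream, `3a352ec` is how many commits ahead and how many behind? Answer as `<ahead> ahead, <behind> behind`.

2 ahead, 0 behind

Reachable from 3a352ec: {3a352ec, 648cda2, ffc6a80}.
Reachable from ffc6a80: {ffc6a80}.
Only in 3a352ec's history (ahead): {3a352ec, 648cda2} — 2.
Only in ffc6a80's history (behind): {} — 0.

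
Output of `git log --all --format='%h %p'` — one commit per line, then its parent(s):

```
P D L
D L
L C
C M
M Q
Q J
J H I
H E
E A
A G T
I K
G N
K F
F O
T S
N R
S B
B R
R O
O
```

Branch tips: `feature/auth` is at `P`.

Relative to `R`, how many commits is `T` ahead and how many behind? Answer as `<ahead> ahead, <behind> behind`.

3 ahead, 0 behind

Reachable from T: {B, O, R, S, T}.
Reachable from R: {O, R}.
Only in T's history (ahead): {B, S, T} — 3.
Only in R's history (behind): {} — 0.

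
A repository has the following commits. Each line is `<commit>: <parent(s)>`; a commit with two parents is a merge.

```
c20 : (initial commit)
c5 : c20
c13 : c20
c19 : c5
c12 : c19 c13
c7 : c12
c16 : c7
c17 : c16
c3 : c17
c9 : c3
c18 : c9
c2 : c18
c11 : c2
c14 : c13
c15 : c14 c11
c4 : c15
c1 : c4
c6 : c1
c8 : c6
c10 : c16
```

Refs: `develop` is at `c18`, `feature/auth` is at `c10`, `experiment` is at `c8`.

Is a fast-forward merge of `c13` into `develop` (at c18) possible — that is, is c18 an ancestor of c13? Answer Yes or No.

No

A fast-forward from c18 to c13 is possible iff c18 is an ancestor of c13.
Ancestors of c13: {c13, c20}.
c18 is not among them, so fast-forward is not possible.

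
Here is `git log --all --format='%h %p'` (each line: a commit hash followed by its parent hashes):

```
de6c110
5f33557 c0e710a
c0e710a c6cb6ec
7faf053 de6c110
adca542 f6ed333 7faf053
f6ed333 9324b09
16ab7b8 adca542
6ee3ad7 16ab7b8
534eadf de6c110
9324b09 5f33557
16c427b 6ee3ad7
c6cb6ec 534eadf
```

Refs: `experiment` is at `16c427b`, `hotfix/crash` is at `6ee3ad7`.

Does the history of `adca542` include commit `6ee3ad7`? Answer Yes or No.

No

Ancestors of adca542: {534eadf, 5f33557, 7faf053, 9324b09, adca542, c0e710a, c6cb6ec, de6c110, f6ed333}.
6ee3ad7 is not in that set, so it is not an ancestor of adca542.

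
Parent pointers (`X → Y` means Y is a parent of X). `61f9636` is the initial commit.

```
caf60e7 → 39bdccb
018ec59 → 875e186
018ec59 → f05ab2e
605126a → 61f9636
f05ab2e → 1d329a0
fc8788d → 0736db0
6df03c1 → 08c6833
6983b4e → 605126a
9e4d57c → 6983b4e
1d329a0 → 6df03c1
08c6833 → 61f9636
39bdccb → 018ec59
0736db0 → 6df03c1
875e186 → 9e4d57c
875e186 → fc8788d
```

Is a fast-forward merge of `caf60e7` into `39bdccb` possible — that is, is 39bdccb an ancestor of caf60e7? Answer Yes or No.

A fast-forward from 39bdccb to caf60e7 is possible iff 39bdccb is an ancestor of caf60e7.
Ancestors of caf60e7: {018ec59, 0736db0, 08c6833, 1d329a0, 39bdccb, 605126a, 61f9636, 6983b4e, 6df03c1, 875e186, 9e4d57c, caf60e7, f05ab2e, fc8788d}.
39bdccb is among them, so fast-forward is possible.

Yes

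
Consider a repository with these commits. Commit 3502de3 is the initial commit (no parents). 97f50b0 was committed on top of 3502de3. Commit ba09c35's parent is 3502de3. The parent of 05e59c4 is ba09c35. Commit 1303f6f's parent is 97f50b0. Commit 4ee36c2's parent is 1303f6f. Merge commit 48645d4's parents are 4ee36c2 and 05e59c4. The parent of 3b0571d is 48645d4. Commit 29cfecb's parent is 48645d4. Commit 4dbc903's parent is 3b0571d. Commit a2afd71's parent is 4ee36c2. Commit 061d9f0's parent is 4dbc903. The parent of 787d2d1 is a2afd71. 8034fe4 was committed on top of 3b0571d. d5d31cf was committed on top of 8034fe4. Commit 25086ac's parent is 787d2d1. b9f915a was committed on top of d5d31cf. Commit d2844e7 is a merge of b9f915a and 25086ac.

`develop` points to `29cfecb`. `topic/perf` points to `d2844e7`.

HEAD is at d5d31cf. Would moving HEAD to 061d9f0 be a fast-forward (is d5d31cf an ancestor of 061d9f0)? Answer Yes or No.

No

A fast-forward from d5d31cf to 061d9f0 is possible iff d5d31cf is an ancestor of 061d9f0.
Ancestors of 061d9f0: {05e59c4, 061d9f0, 1303f6f, 3502de3, 3b0571d, 48645d4, 4dbc903, 4ee36c2, 97f50b0, ba09c35}.
d5d31cf is not among them, so fast-forward is not possible.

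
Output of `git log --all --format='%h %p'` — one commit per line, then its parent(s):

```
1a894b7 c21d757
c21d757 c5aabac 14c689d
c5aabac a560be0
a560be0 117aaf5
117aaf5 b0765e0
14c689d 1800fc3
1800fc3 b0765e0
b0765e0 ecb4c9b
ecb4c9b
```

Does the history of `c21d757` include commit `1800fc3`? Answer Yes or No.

Yes

Ancestors of c21d757 (commits reachable by following parents): {117aaf5, 14c689d, 1800fc3, a560be0, b0765e0, c21d757, c5aabac, ecb4c9b}.
1800fc3 is in that set, so it is an ancestor of c21d757.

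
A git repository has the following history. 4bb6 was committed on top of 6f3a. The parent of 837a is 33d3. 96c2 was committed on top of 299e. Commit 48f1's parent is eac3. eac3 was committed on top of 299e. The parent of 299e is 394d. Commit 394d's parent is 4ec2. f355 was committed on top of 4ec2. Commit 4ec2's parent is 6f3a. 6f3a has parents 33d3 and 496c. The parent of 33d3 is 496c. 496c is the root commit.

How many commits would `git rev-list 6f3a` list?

Walking parent pointers from 6f3a: reachable set = {33d3, 496c, 6f3a}.
That is 3 commits.

3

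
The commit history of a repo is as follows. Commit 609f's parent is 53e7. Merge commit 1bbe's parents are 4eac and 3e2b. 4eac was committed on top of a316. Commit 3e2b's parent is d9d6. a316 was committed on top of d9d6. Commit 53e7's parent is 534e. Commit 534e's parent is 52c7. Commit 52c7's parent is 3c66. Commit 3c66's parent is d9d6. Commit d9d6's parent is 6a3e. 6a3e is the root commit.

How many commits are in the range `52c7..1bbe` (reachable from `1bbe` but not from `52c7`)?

4

Reachable from 1bbe: {1bbe, 3e2b, 4eac, 6a3e, a316, d9d6}.
Reachable from 52c7: {3c66, 52c7, 6a3e, d9d6}.
In 1bbe's history but not 52c7's: {1bbe, 3e2b, 4eac, a316} — 4 commits.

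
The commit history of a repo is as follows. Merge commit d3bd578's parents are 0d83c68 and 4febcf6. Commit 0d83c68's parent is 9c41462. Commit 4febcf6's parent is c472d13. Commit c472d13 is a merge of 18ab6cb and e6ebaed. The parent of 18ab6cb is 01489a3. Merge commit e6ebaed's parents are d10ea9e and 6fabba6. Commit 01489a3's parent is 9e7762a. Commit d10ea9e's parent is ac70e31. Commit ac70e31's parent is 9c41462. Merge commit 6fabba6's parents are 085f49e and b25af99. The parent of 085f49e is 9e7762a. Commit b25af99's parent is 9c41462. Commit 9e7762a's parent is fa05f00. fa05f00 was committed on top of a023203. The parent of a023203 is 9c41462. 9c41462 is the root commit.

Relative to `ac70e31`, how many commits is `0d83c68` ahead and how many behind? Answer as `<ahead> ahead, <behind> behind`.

Reachable from 0d83c68: {0d83c68, 9c41462}.
Reachable from ac70e31: {9c41462, ac70e31}.
Only in 0d83c68's history (ahead): {0d83c68} — 1.
Only in ac70e31's history (behind): {ac70e31} — 1.

1 ahead, 1 behind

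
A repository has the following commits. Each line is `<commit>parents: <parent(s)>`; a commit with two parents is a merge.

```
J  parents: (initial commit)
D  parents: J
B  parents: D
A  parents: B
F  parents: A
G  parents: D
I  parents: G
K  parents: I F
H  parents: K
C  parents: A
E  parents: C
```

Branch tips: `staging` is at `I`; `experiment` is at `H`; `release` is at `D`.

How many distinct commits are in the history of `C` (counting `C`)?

5

Walking parent pointers from C: reachable set = {A, B, C, D, J}.
That is 5 commits.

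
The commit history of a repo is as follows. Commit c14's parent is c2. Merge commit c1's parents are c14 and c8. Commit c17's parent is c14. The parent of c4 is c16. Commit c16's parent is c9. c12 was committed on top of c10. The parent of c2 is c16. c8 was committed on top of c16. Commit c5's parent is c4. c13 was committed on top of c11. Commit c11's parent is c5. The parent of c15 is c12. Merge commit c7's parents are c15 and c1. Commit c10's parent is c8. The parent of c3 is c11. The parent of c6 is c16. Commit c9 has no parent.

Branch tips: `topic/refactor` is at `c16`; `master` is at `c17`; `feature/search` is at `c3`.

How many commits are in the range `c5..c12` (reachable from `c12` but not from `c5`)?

Reachable from c12: {c10, c12, c16, c8, c9}.
Reachable from c5: {c16, c4, c5, c9}.
In c12's history but not c5's: {c10, c12, c8} — 3 commits.

3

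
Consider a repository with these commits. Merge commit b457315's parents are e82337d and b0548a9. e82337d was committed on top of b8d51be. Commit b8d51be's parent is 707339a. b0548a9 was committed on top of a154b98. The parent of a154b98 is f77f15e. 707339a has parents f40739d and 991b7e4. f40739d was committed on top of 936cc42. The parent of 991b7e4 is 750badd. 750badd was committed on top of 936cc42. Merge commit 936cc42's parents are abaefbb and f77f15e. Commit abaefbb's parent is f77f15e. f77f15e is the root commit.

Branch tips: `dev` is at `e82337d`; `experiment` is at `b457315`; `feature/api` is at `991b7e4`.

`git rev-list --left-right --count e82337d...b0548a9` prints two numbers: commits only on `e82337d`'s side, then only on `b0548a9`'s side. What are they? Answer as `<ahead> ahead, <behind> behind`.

8 ahead, 2 behind

Reachable from e82337d: {707339a, 750badd, 936cc42, 991b7e4, abaefbb, b8d51be, e82337d, f40739d, f77f15e}.
Reachable from b0548a9: {a154b98, b0548a9, f77f15e}.
Only in e82337d's history (ahead): {707339a, 750badd, 936cc42, 991b7e4, abaefbb, b8d51be, e82337d, f40739d} — 8.
Only in b0548a9's history (behind): {a154b98, b0548a9} — 2.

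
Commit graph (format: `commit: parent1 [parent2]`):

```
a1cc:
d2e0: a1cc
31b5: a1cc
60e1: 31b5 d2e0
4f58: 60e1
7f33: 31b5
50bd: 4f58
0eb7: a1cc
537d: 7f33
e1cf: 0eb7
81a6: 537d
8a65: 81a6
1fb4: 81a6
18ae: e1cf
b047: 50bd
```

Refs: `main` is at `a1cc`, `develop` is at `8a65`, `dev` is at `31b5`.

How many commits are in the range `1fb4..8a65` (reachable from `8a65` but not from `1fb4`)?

Reachable from 8a65: {31b5, 537d, 7f33, 81a6, 8a65, a1cc}.
Reachable from 1fb4: {1fb4, 31b5, 537d, 7f33, 81a6, a1cc}.
In 8a65's history but not 1fb4's: {8a65} — 1 commit.

1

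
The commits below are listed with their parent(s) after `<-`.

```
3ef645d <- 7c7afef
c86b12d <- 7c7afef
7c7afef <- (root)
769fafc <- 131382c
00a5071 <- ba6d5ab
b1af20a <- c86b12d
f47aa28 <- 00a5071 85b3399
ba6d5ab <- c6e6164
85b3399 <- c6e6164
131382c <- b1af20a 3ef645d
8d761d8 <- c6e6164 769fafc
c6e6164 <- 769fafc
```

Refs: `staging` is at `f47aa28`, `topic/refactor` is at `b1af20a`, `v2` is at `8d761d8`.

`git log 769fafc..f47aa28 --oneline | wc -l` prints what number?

5

Reachable from f47aa28: {00a5071, 131382c, 3ef645d, 769fafc, 7c7afef, 85b3399, b1af20a, ba6d5ab, c6e6164, c86b12d, f47aa28}.
Reachable from 769fafc: {131382c, 3ef645d, 769fafc, 7c7afef, b1af20a, c86b12d}.
In f47aa28's history but not 769fafc's: {00a5071, 85b3399, ba6d5ab, c6e6164, f47aa28} — 5 commits.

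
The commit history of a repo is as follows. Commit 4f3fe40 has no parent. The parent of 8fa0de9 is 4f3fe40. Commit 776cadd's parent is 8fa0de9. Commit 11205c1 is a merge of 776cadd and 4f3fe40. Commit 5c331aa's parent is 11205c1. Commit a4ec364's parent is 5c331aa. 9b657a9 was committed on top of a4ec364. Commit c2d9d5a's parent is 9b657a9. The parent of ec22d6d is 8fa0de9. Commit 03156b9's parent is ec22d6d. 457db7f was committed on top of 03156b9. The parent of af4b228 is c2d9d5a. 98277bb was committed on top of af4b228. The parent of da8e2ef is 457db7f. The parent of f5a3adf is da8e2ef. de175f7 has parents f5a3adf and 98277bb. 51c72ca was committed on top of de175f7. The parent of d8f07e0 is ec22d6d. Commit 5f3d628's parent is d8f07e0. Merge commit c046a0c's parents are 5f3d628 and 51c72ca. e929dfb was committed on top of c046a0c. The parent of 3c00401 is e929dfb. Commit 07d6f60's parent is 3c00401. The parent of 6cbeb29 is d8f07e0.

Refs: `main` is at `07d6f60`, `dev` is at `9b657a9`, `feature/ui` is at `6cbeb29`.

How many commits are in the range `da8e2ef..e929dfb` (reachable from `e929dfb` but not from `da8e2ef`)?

15

Reachable from e929dfb: {03156b9, 11205c1, 457db7f, 4f3fe40, 51c72ca, 5c331aa, 5f3d628, 776cadd, 8fa0de9, 98277bb, 9b657a9, a4ec364, af4b228, c046a0c, c2d9d5a, d8f07e0, da8e2ef, de175f7, e929dfb, ec22d6d, f5a3adf}.
Reachable from da8e2ef: {03156b9, 457db7f, 4f3fe40, 8fa0de9, da8e2ef, ec22d6d}.
In e929dfb's history but not da8e2ef's: {11205c1, 51c72ca, 5c331aa, 5f3d628, 776cadd, 98277bb, 9b657a9, a4ec364, af4b228, c046a0c, c2d9d5a, d8f07e0, de175f7, e929dfb, f5a3adf} — 15 commits.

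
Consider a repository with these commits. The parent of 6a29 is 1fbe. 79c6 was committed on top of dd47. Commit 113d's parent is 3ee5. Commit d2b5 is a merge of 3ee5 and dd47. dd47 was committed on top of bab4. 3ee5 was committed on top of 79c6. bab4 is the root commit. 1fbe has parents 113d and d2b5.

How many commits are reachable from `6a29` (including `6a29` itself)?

8

Walking parent pointers from 6a29: reachable set = {113d, 1fbe, 3ee5, 6a29, 79c6, bab4, d2b5, dd47}.
That is 8 commits.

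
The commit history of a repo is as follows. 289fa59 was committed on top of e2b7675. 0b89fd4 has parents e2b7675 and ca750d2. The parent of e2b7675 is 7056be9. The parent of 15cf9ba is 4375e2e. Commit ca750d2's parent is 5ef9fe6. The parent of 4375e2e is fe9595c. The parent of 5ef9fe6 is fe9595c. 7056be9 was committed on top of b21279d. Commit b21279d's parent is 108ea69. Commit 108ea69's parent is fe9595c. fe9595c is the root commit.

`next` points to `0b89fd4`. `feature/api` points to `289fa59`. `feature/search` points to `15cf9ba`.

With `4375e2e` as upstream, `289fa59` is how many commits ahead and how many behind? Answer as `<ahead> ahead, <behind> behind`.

Reachable from 289fa59: {108ea69, 289fa59, 7056be9, b21279d, e2b7675, fe9595c}.
Reachable from 4375e2e: {4375e2e, fe9595c}.
Only in 289fa59's history (ahead): {108ea69, 289fa59, 7056be9, b21279d, e2b7675} — 5.
Only in 4375e2e's history (behind): {4375e2e} — 1.

5 ahead, 1 behind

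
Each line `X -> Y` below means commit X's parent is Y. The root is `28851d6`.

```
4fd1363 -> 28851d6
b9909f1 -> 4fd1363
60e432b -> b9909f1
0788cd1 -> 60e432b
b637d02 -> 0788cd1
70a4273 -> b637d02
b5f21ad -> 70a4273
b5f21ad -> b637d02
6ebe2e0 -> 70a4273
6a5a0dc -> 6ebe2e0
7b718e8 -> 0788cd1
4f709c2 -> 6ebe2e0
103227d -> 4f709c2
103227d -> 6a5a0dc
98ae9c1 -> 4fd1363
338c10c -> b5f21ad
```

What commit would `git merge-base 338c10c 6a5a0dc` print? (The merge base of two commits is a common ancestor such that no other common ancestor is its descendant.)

70a4273

Ancestors of 338c10c: {0788cd1, 28851d6, 338c10c, 4fd1363, 60e432b, 70a4273, b5f21ad, b637d02, b9909f1}.
Ancestors of 6a5a0dc: {0788cd1, 28851d6, 4fd1363, 60e432b, 6a5a0dc, 6ebe2e0, 70a4273, b637d02, b9909f1}.
Common ancestors: {0788cd1, 28851d6, 4fd1363, 60e432b, 70a4273, b637d02, b9909f1}.
Among these, 70a4273 is not an ancestor of any other common ancestor — it is the merge base.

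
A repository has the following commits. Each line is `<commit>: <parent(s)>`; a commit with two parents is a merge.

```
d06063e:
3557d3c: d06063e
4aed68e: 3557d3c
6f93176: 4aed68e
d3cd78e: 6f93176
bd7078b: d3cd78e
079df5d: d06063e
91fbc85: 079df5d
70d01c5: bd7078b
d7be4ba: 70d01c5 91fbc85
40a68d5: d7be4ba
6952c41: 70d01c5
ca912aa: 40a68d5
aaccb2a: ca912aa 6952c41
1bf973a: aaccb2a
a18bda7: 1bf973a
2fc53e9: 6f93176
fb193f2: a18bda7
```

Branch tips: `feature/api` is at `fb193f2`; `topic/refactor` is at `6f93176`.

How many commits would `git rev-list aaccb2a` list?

Walking parent pointers from aaccb2a: reachable set = {079df5d, 3557d3c, 40a68d5, 4aed68e, 6952c41, 6f93176, 70d01c5, 91fbc85, aaccb2a, bd7078b, ca912aa, d06063e, d3cd78e, d7be4ba}.
That is 14 commits.

14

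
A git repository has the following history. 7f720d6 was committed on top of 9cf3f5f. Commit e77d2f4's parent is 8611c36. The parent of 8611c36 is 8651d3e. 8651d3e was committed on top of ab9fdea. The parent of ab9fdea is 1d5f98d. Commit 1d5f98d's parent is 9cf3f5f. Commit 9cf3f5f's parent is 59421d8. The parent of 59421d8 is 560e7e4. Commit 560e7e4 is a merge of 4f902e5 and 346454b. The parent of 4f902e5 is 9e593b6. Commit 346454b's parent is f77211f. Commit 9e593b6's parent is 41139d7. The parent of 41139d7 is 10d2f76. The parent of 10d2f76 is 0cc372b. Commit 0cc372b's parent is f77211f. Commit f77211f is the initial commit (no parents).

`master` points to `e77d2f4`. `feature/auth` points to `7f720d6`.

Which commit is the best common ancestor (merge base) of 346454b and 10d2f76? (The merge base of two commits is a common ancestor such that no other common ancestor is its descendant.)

Ancestors of 346454b: {346454b, f77211f}.
Ancestors of 10d2f76: {0cc372b, 10d2f76, f77211f}.
Common ancestors: {f77211f}.
The only common ancestor is f77211f, so it is the merge base.

f77211f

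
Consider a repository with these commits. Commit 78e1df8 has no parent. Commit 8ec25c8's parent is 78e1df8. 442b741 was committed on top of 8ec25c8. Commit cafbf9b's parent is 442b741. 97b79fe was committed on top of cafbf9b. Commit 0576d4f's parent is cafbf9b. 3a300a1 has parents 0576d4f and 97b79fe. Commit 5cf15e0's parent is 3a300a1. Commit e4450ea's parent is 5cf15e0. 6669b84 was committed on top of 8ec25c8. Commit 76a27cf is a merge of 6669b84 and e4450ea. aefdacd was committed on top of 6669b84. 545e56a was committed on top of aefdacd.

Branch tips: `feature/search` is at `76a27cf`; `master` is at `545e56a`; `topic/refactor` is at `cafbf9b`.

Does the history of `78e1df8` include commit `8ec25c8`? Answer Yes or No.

Ancestors of 78e1df8: {78e1df8}.
8ec25c8 is not in that set, so it is not an ancestor of 78e1df8.

No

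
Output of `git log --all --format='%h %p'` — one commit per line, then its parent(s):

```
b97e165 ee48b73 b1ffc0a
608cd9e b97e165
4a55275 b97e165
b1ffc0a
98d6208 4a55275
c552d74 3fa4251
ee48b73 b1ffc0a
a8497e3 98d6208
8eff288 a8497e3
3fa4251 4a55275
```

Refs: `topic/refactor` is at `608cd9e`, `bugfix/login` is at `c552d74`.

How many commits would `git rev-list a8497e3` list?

6

Walking parent pointers from a8497e3: reachable set = {4a55275, 98d6208, a8497e3, b1ffc0a, b97e165, ee48b73}.
That is 6 commits.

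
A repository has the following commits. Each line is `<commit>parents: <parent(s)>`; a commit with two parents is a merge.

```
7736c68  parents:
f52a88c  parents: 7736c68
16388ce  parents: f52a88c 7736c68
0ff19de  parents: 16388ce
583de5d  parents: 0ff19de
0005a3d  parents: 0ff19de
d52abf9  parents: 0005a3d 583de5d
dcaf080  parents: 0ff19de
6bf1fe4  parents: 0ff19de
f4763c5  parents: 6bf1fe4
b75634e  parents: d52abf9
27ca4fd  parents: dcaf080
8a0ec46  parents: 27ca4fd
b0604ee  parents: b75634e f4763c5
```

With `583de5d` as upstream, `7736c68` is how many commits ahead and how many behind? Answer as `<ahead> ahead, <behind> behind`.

Reachable from 7736c68: {7736c68}.
Reachable from 583de5d: {0ff19de, 16388ce, 583de5d, 7736c68, f52a88c}.
Only in 7736c68's history (ahead): {} — 0.
Only in 583de5d's history (behind): {0ff19de, 16388ce, 583de5d, f52a88c} — 4.

0 ahead, 4 behind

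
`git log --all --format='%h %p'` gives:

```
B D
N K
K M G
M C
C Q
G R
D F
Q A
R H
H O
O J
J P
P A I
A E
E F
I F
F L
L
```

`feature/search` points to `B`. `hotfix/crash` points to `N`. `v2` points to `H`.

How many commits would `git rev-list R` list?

10

Walking parent pointers from R: reachable set = {A, E, F, H, I, J, L, O, P, R}.
That is 10 commits.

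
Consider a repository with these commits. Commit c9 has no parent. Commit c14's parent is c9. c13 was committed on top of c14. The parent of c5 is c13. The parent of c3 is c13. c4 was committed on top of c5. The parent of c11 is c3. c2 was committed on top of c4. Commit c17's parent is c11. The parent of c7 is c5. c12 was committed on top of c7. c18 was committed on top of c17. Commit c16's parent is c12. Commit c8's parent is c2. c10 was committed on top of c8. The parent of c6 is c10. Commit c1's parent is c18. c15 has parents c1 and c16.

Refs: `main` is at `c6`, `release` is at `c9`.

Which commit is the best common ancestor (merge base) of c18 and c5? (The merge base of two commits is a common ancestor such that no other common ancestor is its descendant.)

c13

Ancestors of c18: {c11, c13, c14, c17, c18, c3, c9}.
Ancestors of c5: {c13, c14, c5, c9}.
Common ancestors: {c13, c14, c9}.
Among these, c13 is not an ancestor of any other common ancestor — it is the merge base.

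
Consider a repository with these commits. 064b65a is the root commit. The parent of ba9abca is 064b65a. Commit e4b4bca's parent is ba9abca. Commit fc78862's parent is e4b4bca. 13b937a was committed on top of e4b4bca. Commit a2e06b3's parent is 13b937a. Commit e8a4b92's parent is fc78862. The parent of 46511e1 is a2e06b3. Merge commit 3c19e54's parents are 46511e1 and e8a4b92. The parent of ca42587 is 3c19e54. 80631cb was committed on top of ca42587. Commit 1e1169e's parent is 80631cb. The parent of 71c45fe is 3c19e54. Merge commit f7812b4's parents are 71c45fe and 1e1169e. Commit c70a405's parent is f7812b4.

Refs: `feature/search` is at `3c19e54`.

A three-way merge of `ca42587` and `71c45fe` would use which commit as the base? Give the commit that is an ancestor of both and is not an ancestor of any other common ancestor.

3c19e54

Ancestors of ca42587: {064b65a, 13b937a, 3c19e54, 46511e1, a2e06b3, ba9abca, ca42587, e4b4bca, e8a4b92, fc78862}.
Ancestors of 71c45fe: {064b65a, 13b937a, 3c19e54, 46511e1, 71c45fe, a2e06b3, ba9abca, e4b4bca, e8a4b92, fc78862}.
Common ancestors: {064b65a, 13b937a, 3c19e54, 46511e1, a2e06b3, ba9abca, e4b4bca, e8a4b92, fc78862}.
Among these, 3c19e54 is not an ancestor of any other common ancestor — it is the merge base.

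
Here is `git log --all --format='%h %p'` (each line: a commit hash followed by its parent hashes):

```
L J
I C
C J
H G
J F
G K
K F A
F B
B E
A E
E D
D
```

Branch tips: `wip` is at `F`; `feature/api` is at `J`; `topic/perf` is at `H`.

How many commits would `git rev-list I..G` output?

Reachable from G: {A, B, D, E, F, G, K}.
Reachable from I: {B, C, D, E, F, I, J}.
In G's history but not I's: {A, G, K} — 3 commits.

3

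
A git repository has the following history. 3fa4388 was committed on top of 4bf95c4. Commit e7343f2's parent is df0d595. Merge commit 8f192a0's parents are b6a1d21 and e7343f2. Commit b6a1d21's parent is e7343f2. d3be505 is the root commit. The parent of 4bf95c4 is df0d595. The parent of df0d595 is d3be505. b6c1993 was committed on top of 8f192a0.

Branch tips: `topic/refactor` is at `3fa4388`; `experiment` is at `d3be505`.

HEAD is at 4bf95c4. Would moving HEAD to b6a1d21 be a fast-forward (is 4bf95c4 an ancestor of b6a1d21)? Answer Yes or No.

A fast-forward from 4bf95c4 to b6a1d21 is possible iff 4bf95c4 is an ancestor of b6a1d21.
Ancestors of b6a1d21: {b6a1d21, d3be505, df0d595, e7343f2}.
4bf95c4 is not among them, so fast-forward is not possible.

No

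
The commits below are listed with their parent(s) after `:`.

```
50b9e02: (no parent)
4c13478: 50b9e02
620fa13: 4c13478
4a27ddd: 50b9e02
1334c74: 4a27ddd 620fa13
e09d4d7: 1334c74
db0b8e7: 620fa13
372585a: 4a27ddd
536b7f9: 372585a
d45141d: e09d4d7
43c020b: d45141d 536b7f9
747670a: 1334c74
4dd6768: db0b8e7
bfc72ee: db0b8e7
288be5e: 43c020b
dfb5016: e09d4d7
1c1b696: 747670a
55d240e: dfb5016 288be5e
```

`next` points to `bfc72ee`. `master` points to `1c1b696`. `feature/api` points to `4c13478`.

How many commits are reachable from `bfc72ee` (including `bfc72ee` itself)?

Walking parent pointers from bfc72ee: reachable set = {4c13478, 50b9e02, 620fa13, bfc72ee, db0b8e7}.
That is 5 commits.

5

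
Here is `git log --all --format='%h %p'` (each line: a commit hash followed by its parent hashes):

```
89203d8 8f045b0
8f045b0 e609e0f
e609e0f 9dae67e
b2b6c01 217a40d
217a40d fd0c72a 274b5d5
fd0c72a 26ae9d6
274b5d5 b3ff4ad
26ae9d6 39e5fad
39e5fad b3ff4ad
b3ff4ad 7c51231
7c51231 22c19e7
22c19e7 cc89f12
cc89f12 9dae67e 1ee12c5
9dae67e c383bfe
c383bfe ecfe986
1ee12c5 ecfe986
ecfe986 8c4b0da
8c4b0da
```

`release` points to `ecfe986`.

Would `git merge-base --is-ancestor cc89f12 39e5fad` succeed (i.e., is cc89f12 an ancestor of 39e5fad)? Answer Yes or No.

Ancestors of 39e5fad (commits reachable by following parents): {1ee12c5, 22c19e7, 39e5fad, 7c51231, 8c4b0da, 9dae67e, b3ff4ad, c383bfe, cc89f12, ecfe986}.
cc89f12 is in that set, so it is an ancestor of 39e5fad.

Yes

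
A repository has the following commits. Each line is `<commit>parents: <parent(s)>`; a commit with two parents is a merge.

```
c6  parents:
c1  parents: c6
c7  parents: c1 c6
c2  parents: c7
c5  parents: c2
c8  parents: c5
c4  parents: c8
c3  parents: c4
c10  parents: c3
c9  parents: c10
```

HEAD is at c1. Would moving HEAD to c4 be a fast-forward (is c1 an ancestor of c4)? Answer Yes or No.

Yes

A fast-forward from c1 to c4 is possible iff c1 is an ancestor of c4.
Ancestors of c4: {c1, c2, c4, c5, c6, c7, c8}.
c1 is among them, so fast-forward is possible.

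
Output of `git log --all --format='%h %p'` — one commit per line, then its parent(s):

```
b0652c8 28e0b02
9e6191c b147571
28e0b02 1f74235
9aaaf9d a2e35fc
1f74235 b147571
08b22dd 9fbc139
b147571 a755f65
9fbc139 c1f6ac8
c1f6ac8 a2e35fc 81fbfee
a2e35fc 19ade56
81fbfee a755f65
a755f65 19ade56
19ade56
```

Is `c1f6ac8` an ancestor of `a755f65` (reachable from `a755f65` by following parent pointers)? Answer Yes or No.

Ancestors of a755f65: {19ade56, a755f65}.
c1f6ac8 is not in that set, so it is not an ancestor of a755f65.

No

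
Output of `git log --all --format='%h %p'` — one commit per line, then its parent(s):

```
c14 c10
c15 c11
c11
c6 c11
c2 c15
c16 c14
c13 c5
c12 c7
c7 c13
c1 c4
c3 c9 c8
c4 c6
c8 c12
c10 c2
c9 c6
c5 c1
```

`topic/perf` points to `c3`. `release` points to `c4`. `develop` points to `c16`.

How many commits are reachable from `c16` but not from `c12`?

Reachable from c16: {c10, c11, c14, c15, c16, c2}.
Reachable from c12: {c1, c11, c12, c13, c4, c5, c6, c7}.
In c16's history but not c12's: {c10, c14, c15, c16, c2} — 5 commits.

5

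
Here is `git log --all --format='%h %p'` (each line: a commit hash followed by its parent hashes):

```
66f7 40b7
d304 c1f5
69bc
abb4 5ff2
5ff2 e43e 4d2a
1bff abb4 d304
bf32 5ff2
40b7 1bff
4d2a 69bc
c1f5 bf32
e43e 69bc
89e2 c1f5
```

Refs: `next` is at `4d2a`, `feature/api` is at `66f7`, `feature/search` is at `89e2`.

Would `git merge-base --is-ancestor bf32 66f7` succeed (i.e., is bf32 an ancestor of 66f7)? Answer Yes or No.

Yes

Ancestors of 66f7 (commits reachable by following parents): {1bff, 40b7, 4d2a, 5ff2, 66f7, 69bc, abb4, bf32, c1f5, d304, e43e}.
bf32 is in that set, so it is an ancestor of 66f7.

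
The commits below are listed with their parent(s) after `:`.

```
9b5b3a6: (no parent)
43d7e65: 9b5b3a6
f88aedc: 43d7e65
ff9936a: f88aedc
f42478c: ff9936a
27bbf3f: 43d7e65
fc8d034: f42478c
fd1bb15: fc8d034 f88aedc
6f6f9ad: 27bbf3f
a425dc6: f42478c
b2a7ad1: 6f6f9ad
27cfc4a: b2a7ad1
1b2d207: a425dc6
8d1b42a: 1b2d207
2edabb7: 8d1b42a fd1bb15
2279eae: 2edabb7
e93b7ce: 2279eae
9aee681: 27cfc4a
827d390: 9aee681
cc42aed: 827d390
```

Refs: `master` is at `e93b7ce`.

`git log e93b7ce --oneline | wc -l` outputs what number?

13

Walking parent pointers from e93b7ce: reachable set = {1b2d207, 2279eae, 2edabb7, 43d7e65, 8d1b42a, 9b5b3a6, a425dc6, e93b7ce, f42478c, f88aedc, fc8d034, fd1bb15, ff9936a}.
That is 13 commits.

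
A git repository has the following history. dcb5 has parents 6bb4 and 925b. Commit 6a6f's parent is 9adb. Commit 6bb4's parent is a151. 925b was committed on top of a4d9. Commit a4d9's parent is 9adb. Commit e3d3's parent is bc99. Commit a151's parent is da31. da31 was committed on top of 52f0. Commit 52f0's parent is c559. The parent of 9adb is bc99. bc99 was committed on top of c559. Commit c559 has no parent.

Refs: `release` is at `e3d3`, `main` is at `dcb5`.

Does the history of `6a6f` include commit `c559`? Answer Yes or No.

Yes

Ancestors of 6a6f (commits reachable by following parents): {6a6f, 9adb, bc99, c559}.
c559 is in that set, so it is an ancestor of 6a6f.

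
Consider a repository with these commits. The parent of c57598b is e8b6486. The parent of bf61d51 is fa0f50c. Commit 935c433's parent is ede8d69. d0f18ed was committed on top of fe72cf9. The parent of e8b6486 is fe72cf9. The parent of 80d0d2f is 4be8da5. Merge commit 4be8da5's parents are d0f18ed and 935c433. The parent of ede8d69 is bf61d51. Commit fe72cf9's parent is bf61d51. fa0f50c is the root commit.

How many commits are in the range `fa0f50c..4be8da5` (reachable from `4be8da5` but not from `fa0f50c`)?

6

Reachable from 4be8da5: {4be8da5, 935c433, bf61d51, d0f18ed, ede8d69, fa0f50c, fe72cf9}.
Reachable from fa0f50c: {fa0f50c}.
In 4be8da5's history but not fa0f50c's: {4be8da5, 935c433, bf61d51, d0f18ed, ede8d69, fe72cf9} — 6 commits.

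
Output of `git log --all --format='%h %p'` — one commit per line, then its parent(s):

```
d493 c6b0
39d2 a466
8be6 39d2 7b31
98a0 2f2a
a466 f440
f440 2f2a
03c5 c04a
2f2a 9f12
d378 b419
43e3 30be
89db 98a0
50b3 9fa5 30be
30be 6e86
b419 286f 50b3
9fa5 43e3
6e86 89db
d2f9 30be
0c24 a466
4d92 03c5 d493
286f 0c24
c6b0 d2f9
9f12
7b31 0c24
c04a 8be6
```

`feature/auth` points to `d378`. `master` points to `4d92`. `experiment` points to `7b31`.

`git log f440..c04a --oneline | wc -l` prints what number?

6

Reachable from c04a: {0c24, 2f2a, 39d2, 7b31, 8be6, 9f12, a466, c04a, f440}.
Reachable from f440: {2f2a, 9f12, f440}.
In c04a's history but not f440's: {0c24, 39d2, 7b31, 8be6, a466, c04a} — 6 commits.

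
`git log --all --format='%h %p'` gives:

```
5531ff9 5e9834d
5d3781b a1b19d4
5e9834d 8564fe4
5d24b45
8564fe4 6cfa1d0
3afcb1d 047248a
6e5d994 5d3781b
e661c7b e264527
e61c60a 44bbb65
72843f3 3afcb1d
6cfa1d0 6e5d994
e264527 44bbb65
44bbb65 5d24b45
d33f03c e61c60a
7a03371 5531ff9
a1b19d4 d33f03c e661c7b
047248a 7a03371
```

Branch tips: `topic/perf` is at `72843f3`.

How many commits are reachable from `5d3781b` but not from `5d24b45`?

7

Reachable from 5d3781b: {44bbb65, 5d24b45, 5d3781b, a1b19d4, d33f03c, e264527, e61c60a, e661c7b}.
Reachable from 5d24b45: {5d24b45}.
In 5d3781b's history but not 5d24b45's: {44bbb65, 5d3781b, a1b19d4, d33f03c, e264527, e61c60a, e661c7b} — 7 commits.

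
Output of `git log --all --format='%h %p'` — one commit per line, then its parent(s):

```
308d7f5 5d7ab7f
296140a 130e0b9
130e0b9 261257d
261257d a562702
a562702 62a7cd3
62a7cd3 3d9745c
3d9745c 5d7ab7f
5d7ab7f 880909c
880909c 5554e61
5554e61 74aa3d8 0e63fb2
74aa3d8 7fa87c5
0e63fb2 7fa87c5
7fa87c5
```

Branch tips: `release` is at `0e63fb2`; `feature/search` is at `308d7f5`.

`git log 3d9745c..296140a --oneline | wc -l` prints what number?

Reachable from 296140a: {0e63fb2, 130e0b9, 261257d, 296140a, 3d9745c, 5554e61, 5d7ab7f, 62a7cd3, 74aa3d8, 7fa87c5, 880909c, a562702}.
Reachable from 3d9745c: {0e63fb2, 3d9745c, 5554e61, 5d7ab7f, 74aa3d8, 7fa87c5, 880909c}.
In 296140a's history but not 3d9745c's: {130e0b9, 261257d, 296140a, 62a7cd3, a562702} — 5 commits.

5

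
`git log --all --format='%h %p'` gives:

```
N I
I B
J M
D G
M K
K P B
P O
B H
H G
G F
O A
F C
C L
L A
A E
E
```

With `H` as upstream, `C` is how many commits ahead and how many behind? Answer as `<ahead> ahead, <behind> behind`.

Reachable from C: {A, C, E, L}.
Reachable from H: {A, C, E, F, G, H, L}.
Only in C's history (ahead): {} — 0.
Only in H's history (behind): {F, G, H} — 3.

0 ahead, 3 behind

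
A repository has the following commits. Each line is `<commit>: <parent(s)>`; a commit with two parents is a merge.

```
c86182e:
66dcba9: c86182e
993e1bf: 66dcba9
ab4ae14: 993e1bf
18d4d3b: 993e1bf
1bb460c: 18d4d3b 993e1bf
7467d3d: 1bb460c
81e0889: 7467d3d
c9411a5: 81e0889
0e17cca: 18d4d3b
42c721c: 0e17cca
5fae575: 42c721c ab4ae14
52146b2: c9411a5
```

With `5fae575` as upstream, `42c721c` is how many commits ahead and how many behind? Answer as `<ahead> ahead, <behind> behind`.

0 ahead, 2 behind

Reachable from 42c721c: {0e17cca, 18d4d3b, 42c721c, 66dcba9, 993e1bf, c86182e}.
Reachable from 5fae575: {0e17cca, 18d4d3b, 42c721c, 5fae575, 66dcba9, 993e1bf, ab4ae14, c86182e}.
Only in 42c721c's history (ahead): {} — 0.
Only in 5fae575's history (behind): {5fae575, ab4ae14} — 2.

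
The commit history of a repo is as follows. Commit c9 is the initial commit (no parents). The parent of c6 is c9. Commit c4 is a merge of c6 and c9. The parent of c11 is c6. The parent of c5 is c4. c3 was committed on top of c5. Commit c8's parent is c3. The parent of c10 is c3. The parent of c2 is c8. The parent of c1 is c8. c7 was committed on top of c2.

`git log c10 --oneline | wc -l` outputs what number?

6

Walking parent pointers from c10: reachable set = {c10, c3, c4, c5, c6, c9}.
That is 6 commits.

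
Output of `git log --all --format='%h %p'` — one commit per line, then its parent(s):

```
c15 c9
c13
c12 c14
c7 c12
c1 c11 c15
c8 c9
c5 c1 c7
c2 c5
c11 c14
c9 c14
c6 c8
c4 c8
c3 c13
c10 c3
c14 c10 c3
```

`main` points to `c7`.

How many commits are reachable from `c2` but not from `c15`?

6

Reachable from c2: {c1, c10, c11, c12, c13, c14, c15, c2, c3, c5, c7, c9}.
Reachable from c15: {c10, c13, c14, c15, c3, c9}.
In c2's history but not c15's: {c1, c11, c12, c2, c5, c7} — 6 commits.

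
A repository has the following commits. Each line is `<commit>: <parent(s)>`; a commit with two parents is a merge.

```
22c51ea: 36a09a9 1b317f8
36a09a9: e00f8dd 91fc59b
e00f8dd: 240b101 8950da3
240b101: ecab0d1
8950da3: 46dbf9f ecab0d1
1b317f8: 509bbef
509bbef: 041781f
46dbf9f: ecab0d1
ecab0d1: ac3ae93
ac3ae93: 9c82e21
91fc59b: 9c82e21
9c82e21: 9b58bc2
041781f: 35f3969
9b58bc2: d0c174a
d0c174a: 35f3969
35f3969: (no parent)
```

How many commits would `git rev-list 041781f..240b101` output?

6

Reachable from 240b101: {240b101, 35f3969, 9b58bc2, 9c82e21, ac3ae93, d0c174a, ecab0d1}.
Reachable from 041781f: {041781f, 35f3969}.
In 240b101's history but not 041781f's: {240b101, 9b58bc2, 9c82e21, ac3ae93, d0c174a, ecab0d1} — 6 commits.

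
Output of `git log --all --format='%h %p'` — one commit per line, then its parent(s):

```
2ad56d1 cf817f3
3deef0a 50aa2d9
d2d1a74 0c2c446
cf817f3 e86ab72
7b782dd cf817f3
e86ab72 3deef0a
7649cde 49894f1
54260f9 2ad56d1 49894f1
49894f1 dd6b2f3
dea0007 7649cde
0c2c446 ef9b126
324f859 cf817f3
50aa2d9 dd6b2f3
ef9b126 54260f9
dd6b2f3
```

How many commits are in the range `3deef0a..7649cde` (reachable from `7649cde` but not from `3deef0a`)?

Reachable from 7649cde: {49894f1, 7649cde, dd6b2f3}.
Reachable from 3deef0a: {3deef0a, 50aa2d9, dd6b2f3}.
In 7649cde's history but not 3deef0a's: {49894f1, 7649cde} — 2 commits.

2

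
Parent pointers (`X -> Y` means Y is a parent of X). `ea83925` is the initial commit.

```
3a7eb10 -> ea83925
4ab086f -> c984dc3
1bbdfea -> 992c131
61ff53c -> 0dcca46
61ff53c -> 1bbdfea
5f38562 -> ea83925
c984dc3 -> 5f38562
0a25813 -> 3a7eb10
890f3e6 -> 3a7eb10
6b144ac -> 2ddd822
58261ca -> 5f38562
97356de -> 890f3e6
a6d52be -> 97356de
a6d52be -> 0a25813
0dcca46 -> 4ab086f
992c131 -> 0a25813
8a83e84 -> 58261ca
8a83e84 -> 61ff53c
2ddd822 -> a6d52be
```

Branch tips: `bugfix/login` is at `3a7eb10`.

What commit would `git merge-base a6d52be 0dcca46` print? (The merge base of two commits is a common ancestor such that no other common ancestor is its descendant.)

Ancestors of a6d52be: {0a25813, 3a7eb10, 890f3e6, 97356de, a6d52be, ea83925}.
Ancestors of 0dcca46: {0dcca46, 4ab086f, 5f38562, c984dc3, ea83925}.
Common ancestors: {ea83925}.
The only common ancestor is ea83925, so it is the merge base.

ea83925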